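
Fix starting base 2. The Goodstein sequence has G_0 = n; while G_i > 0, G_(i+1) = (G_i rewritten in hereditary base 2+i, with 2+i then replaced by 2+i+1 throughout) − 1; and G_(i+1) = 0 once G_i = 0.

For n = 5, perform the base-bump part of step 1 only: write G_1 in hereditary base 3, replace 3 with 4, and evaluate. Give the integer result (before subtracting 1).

G_0=5  [base 2] 2^2 + 1  →[2↦3]→  3^3 + 1 = 28  −1 ⇒ G_1=27
G_1=27  [base 3] 3^3  →[3↦4]→  4^4 = 256  −1 ⇒ G_2=255

256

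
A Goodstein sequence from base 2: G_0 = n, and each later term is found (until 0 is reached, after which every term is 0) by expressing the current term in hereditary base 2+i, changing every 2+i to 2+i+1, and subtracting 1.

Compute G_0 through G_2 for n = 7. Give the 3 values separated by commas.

7 —HB2→ 2^2 + 2 + 1 —bump→ 3^3 + 3 + 1 = 31 —(−1)→ 30
30 —HB3→ 3^3 + 3 —bump→ 4^4 + 4 = 260 —(−1)→ 259

7, 30, 259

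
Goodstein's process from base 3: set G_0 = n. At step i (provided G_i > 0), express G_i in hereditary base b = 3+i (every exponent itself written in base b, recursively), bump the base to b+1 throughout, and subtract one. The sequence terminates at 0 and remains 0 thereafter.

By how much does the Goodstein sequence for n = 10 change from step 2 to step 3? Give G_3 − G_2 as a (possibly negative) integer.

i=0: 10 = 3^2 + 1 (b=3); 3→4: 4^2 + 1 = 17; 17−1 = 16
i=1: 16 = 4^2 (b=4); 4→5: 5^2 = 25; 25−1 = 24
i=2: 24 = 4·5 + 4 (b=5); 5→6: 4·6 + 4 = 28; 28−1 = 27

3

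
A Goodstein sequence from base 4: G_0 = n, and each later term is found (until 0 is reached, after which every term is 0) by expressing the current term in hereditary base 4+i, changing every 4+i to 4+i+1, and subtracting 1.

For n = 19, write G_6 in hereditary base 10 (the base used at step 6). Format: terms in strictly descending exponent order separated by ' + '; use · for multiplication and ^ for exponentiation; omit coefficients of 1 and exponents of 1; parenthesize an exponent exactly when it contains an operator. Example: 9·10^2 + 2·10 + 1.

19 —HB4→ 4^2 + 3 —bump→ 5^2 + 3 = 28 —(−1)→ 27
27 —HB5→ 5^2 + 2 —bump→ 6^2 + 2 = 38 —(−1)→ 37
37 —HB6→ 6^2 + 1 —bump→ 7^2 + 1 = 50 —(−1)→ 49
49 —HB7→ 7^2 —bump→ 8^2 = 64 —(−1)→ 63
63 —HB8→ 7·8 + 7 —bump→ 7·9 + 7 = 70 —(−1)→ 69
69 —HB9→ 7·9 + 6 —bump→ 7·10 + 6 = 76 —(−1)→ 75

7·10 + 5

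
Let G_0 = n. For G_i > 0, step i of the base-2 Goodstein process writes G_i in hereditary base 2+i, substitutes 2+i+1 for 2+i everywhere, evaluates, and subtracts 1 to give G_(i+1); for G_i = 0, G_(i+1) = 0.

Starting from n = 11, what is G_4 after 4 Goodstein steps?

279937

i=0: 11 = 2^(2 + 1) + 2 + 1 (b=2); 2→3: 3^(3 + 1) + 3 + 1 = 85; 85−1 = 84
i=1: 84 = 3^(3 + 1) + 3 (b=3); 3→4: 4^(4 + 1) + 4 = 1028; 1028−1 = 1027
i=2: 1027 = 4^(4 + 1) + 3 (b=4); 4→5: 5^(5 + 1) + 3 = 15628; 15628−1 = 15627
i=3: 15627 = 5^(5 + 1) + 2 (b=5); 5→6: 6^(6 + 1) + 2 = 279938; 279938−1 = 279937
i=4: 279937 = 6^(6 + 1) + 1 (b=6); 6→7: 7^(7 + 1) + 1 = 5764802; 5764802−1 = 5764801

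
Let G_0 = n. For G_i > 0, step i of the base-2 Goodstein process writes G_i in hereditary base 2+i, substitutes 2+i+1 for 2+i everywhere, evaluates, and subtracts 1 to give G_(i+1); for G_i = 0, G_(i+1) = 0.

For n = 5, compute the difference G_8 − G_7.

5 —HB2→ 2^2 + 1 —bump→ 3^3 + 1 = 28 —(−1)→ 27
27 —HB3→ 3^3 —bump→ 4^4 = 256 —(−1)→ 255
255 —HB4→ 3·4^3 + 3·4^2 + 3·4 + 3 —bump→ 3·5^3 + 3·5^2 + 3·5 + 3 = 468 —(−1)→ 467
467 —HB5→ 3·5^3 + 3·5^2 + 3·5 + 2 —bump→ 3·6^3 + 3·6^2 + 3·6 + 2 = 776 —(−1)→ 775
775 —HB6→ 3·6^3 + 3·6^2 + 3·6 + 1 —bump→ 3·7^3 + 3·7^2 + 3·7 + 1 = 1198 —(−1)→ 1197
1197 —HB7→ 3·7^3 + 3·7^2 + 3·7 —bump→ 3·8^3 + 3·8^2 + 3·8 = 1752 —(−1)→ 1751
1751 —HB8→ 3·8^3 + 3·8^2 + 2·8 + 7 —bump→ 3·9^3 + 3·9^2 + 2·9 + 7 = 2455 —(−1)→ 2454
2454 —HB9→ 3·9^3 + 3·9^2 + 2·9 + 6 —bump→ 3·10^3 + 3·10^2 + 2·10 + 6 = 3326 —(−1)→ 3325

871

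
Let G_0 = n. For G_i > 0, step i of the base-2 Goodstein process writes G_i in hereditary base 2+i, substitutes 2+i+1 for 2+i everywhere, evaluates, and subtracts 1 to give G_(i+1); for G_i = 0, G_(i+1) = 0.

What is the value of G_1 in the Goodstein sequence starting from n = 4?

4 —HB2→ 2^2 —bump→ 3^3 = 27 —(−1)→ 26
26 —HB3→ 2·3^2 + 2·3 + 2 —bump→ 2·4^2 + 2·4 + 2 = 42 —(−1)→ 41

26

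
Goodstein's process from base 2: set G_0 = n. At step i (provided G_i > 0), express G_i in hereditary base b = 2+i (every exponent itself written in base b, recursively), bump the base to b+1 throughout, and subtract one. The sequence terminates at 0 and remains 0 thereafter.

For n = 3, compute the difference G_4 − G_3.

i=0: 3 = 2 + 1 (b=2); 2→3: 3 + 1 = 4; 4−1 = 3
i=1: 3 = 3 (b=3); 3→4: 4 = 4; 4−1 = 3
i=2: 3 = 3 (b=4); 4→5: 3 = 3; 3−1 = 2
i=3: 2 = 2 (b=5); 5→6: 2 = 2; 2−1 = 1

-1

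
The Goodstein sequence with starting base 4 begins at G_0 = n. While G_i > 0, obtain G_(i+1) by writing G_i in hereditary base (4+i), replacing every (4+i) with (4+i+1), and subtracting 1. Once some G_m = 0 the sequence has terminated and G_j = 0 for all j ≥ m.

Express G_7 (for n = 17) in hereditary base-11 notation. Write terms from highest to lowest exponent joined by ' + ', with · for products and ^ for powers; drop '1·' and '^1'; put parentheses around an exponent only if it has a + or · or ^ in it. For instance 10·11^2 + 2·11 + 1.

5·11

G_0 = 17. HB_4(17) = 4^2 + 1. Bump = 26. G_1 = 25.
G_1 = 25. HB_5(25) = 5^2. Bump = 36. G_2 = 35.
G_2 = 35. HB_6(35) = 5·6 + 5. Bump = 40. G_3 = 39.
G_3 = 39. HB_7(39) = 5·7 + 4. Bump = 44. G_4 = 43.
G_4 = 43. HB_8(43) = 5·8 + 3. Bump = 48. G_5 = 47.
G_5 = 47. HB_9(47) = 5·9 + 2. Bump = 52. G_6 = 51.
G_6 = 51. HB_10(51) = 5·10 + 1. Bump = 56. G_7 = 55.
G_7 = 55. HB_11(55) = 5·11. Bump = 60. G_8 = 59.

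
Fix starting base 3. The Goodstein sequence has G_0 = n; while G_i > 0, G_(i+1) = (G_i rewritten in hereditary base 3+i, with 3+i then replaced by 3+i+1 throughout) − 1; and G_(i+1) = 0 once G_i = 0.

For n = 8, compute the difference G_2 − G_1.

1

8 —HB3→ 2·3 + 2 —bump→ 2·4 + 2 = 10 —(−1)→ 9
9 —HB4→ 2·4 + 1 —bump→ 2·5 + 1 = 11 —(−1)→ 10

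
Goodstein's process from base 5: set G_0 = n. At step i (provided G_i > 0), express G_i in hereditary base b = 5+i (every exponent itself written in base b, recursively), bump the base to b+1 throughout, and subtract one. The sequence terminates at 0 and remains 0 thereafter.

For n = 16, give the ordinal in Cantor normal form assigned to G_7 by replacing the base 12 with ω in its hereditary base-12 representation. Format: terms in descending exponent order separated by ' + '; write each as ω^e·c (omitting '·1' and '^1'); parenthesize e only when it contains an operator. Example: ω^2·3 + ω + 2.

ω·2 + 1

step 0: 16 = 3·5 + 1; sub 6 for 5: 3·6 + 1; = 19; G_1 = 19−1 = 18
step 1: 18 = 3·6; sub 7 for 6: 3·7; = 21; G_2 = 21−1 = 20
step 2: 20 = 2·7 + 6; sub 8 for 7: 2·8 + 6; = 22; G_3 = 22−1 = 21
step 3: 21 = 2·8 + 5; sub 9 for 8: 2·9 + 5; = 23; G_4 = 23−1 = 22
step 4: 22 = 2·9 + 4; sub 10 for 9: 2·10 + 4; = 24; G_5 = 24−1 = 23
step 5: 23 = 2·10 + 3; sub 11 for 10: 2·11 + 3; = 25; G_6 = 25−1 = 24
step 6: 24 = 2·11 + 2; sub 12 for 11: 2·12 + 2; = 26; G_7 = 26−1 = 25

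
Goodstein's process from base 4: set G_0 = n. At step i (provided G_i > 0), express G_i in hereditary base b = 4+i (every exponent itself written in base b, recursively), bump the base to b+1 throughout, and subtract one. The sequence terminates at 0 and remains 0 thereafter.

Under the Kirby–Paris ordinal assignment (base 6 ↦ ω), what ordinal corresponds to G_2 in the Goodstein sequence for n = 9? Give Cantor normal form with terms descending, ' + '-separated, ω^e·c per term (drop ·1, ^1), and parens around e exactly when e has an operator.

ω + 5

(0) 9|_4 = 2·4 + 1 ↦ 2·5 + 1|_5 = 11 ⇒ 10
(1) 10|_5 = 2·5 ↦ 2·6|_6 = 12 ⇒ 11
(2) 11|_6 = 6 + 5 ↦ 7 + 5|_7 = 12 ⇒ 11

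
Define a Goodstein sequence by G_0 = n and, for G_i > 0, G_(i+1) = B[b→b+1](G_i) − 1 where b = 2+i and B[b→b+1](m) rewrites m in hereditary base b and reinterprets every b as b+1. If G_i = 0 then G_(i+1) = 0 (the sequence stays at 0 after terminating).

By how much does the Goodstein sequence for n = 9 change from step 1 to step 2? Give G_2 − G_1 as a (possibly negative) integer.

(0) 9|_2 = 2^(2 + 1) + 1 ↦ 3^(3 + 1) + 1|_3 = 82 ⇒ 81
(1) 81|_3 = 3^(3 + 1) ↦ 4^(4 + 1)|_4 = 1024 ⇒ 1023

942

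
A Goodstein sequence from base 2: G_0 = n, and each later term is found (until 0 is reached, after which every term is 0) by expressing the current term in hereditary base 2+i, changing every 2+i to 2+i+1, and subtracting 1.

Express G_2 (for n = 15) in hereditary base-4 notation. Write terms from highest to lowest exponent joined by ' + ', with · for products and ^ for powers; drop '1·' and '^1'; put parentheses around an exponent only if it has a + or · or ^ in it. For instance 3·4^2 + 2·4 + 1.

4^(4 + 1) + 4^4 + 3

base 2: 15 = 2^(2 + 1) + 2^2 + 2 + 1; at 3: 3^(3 + 1) + 3^3 + 3 + 1 = 112; next = 111
base 3: 111 = 3^(3 + 1) + 3^3 + 3; at 4: 4^(4 + 1) + 4^4 + 4 = 1284; next = 1283
base 4: 1283 = 4^(4 + 1) + 4^4 + 3; at 5: 5^(5 + 1) + 5^5 + 3 = 18753; next = 18752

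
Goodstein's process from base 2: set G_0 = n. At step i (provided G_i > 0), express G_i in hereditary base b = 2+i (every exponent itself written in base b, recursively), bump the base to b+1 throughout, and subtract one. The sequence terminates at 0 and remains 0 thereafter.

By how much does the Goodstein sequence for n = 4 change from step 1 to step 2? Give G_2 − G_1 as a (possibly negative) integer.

15

[0] 4 ≡ 2^2 (base 2). Lift 3: 27. −1: 26.
[1] 26 ≡ 2·3^2 + 2·3 + 2 (base 3). Lift 4: 42. −1: 41.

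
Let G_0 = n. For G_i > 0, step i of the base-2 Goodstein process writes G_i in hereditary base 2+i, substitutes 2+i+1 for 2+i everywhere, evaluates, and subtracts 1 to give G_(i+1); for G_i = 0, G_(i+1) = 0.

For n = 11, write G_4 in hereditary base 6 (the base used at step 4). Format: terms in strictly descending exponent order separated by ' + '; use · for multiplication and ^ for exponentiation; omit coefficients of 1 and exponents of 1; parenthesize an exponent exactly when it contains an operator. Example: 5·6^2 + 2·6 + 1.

6^(6 + 1) + 1

(0) 11|_2 = 2^(2 + 1) + 2 + 1 ↦ 3^(3 + 1) + 3 + 1|_3 = 85 ⇒ 84
(1) 84|_3 = 3^(3 + 1) + 3 ↦ 4^(4 + 1) + 4|_4 = 1028 ⇒ 1027
(2) 1027|_4 = 4^(4 + 1) + 3 ↦ 5^(5 + 1) + 3|_5 = 15628 ⇒ 15627
(3) 15627|_5 = 5^(5 + 1) + 2 ↦ 6^(6 + 1) + 2|_6 = 279938 ⇒ 279937
(4) 279937|_6 = 6^(6 + 1) + 1 ↦ 7^(7 + 1) + 1|_7 = 5764802 ⇒ 5764801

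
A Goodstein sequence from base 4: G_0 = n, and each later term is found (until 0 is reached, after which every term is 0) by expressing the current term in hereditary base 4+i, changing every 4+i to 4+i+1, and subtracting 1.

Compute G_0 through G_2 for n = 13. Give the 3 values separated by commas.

13 —HB4→ 3·4 + 1 —bump→ 3·5 + 1 = 16 —(−1)→ 15
15 —HB5→ 3·5 —bump→ 3·6 = 18 —(−1)→ 17

13, 15, 17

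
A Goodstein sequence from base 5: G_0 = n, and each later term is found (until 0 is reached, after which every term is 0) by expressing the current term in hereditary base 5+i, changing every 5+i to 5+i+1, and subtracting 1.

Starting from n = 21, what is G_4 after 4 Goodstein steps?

31

base 5: 21 = 4·5 + 1; at 6: 4·6 + 1 = 25; next = 24
base 6: 24 = 4·6; at 7: 4·7 = 28; next = 27
base 7: 27 = 3·7 + 6; at 8: 3·8 + 6 = 30; next = 29
base 8: 29 = 3·8 + 5; at 9: 3·9 + 5 = 32; next = 31
base 9: 31 = 3·9 + 4; at 10: 3·10 + 4 = 34; next = 33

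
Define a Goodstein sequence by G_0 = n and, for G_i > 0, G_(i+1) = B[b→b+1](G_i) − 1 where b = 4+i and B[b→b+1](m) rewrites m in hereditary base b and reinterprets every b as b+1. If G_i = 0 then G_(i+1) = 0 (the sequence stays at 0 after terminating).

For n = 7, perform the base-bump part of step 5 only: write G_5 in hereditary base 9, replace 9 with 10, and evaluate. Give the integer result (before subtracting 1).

(0) 7|_4 = 4 + 3 ↦ 5 + 3|_5 = 8 ⇒ 7
(1) 7|_5 = 5 + 2 ↦ 6 + 2|_6 = 8 ⇒ 7
(2) 7|_6 = 6 + 1 ↦ 7 + 1|_7 = 8 ⇒ 7
(3) 7|_7 = 7 ↦ 8|_8 = 8 ⇒ 7
(4) 7|_8 = 7 ↦ 7|_9 = 7 ⇒ 6
(5) 6|_9 = 6 ↦ 6|_10 = 6 ⇒ 5

6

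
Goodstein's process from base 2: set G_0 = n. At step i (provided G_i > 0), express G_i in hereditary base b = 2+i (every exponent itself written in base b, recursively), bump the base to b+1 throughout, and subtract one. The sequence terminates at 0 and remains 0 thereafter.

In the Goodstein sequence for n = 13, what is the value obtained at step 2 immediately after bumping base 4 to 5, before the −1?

(0) 13|_2 = 2^(2 + 1) + 2^2 + 1 ↦ 3^(3 + 1) + 3^3 + 1|_3 = 109 ⇒ 108
(1) 108|_3 = 3^(3 + 1) + 3^3 ↦ 4^(4 + 1) + 4^4|_4 = 1280 ⇒ 1279
(2) 1279|_4 = 4^(4 + 1) + 3·4^3 + 3·4^2 + 3·4 + 3 ↦ 5^(5 + 1) + 3·5^3 + 3·5^2 + 3·5 + 3|_5 = 16093 ⇒ 16092

16093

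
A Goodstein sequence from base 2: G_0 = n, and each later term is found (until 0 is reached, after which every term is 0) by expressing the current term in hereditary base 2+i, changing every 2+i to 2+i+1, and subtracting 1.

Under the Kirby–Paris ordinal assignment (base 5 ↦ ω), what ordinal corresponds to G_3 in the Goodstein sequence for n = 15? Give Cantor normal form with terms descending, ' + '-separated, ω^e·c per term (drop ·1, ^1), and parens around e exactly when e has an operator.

G_0 = 15. HB_2(15) = 2^(2 + 1) + 2^2 + 2 + 1. Bump = 112. G_1 = 111.
G_1 = 111. HB_3(111) = 3^(3 + 1) + 3^3 + 3. Bump = 1284. G_2 = 1283.
G_2 = 1283. HB_4(1283) = 4^(4 + 1) + 4^4 + 3. Bump = 18753. G_3 = 18752.
G_3 = 18752. HB_5(18752) = 5^(5 + 1) + 5^5 + 2. Bump = 326594. G_4 = 326593.

ω^(ω + 1) + ω^ω + 2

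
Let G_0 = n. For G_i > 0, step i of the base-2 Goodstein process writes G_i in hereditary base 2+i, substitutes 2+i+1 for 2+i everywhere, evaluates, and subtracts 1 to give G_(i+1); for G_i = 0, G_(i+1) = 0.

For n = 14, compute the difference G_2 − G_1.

1171

G_0 = 14. HB_2(14) = 2^(2 + 1) + 2^2 + 2. Bump = 111. G_1 = 110.
G_1 = 110. HB_3(110) = 3^(3 + 1) + 3^3 + 2. Bump = 1282. G_2 = 1281.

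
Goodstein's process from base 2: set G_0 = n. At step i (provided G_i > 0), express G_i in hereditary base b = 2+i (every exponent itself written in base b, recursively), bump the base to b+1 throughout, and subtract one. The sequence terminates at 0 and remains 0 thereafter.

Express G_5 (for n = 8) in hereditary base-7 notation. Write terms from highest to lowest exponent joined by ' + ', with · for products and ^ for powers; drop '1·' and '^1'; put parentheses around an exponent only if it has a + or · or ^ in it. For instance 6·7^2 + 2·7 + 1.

2·7^7 + 2·7^2 + 7 + 4

8 —HB2→ 2^(2 + 1) —bump→ 3^(3 + 1) = 81 —(−1)→ 80
80 —HB3→ 2·3^3 + 2·3^2 + 2·3 + 2 —bump→ 2·4^4 + 2·4^2 + 2·4 + 2 = 554 —(−1)→ 553
553 —HB4→ 2·4^4 + 2·4^2 + 2·4 + 1 —bump→ 2·5^5 + 2·5^2 + 2·5 + 1 = 6311 —(−1)→ 6310
6310 —HB5→ 2·5^5 + 2·5^2 + 2·5 —bump→ 2·6^6 + 2·6^2 + 2·6 = 93396 —(−1)→ 93395
93395 —HB6→ 2·6^6 + 2·6^2 + 6 + 5 —bump→ 2·7^7 + 2·7^2 + 7 + 5 = 1647196 —(−1)→ 1647195
1647195 —HB7→ 2·7^7 + 2·7^2 + 7 + 4 —bump→ 2·8^8 + 2·8^2 + 8 + 4 = 33554572 —(−1)→ 33554571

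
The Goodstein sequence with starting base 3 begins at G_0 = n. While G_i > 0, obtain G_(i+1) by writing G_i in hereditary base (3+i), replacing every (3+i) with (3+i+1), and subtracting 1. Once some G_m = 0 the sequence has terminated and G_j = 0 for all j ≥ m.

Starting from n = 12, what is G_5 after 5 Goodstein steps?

[0] 12 ≡ 3^2 + 3 (base 3). Lift 4: 20. −1: 19.
[1] 19 ≡ 4^2 + 3 (base 4). Lift 5: 28. −1: 27.
[2] 27 ≡ 5^2 + 2 (base 5). Lift 6: 38. −1: 37.
[3] 37 ≡ 6^2 + 1 (base 6). Lift 7: 50. −1: 49.
[4] 49 ≡ 7^2 (base 7). Lift 8: 64. −1: 63.
[5] 63 ≡ 7·8 + 7 (base 8). Lift 9: 70. −1: 69.

63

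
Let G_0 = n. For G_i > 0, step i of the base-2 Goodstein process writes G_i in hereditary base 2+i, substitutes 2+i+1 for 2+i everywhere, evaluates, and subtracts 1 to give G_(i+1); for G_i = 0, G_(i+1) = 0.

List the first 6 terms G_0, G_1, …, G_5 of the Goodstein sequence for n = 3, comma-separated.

3, 3, 3, 2, 1, 0

3 —HB2→ 2 + 1 —bump→ 3 + 1 = 4 —(−1)→ 3
3 —HB3→ 3 —bump→ 4 = 4 —(−1)→ 3
3 —HB4→ 3 —bump→ 3 = 3 —(−1)→ 2
2 —HB5→ 2 —bump→ 2 = 2 —(−1)→ 1
1 —HB6→ 1 —bump→ 1 = 1 —(−1)→ 0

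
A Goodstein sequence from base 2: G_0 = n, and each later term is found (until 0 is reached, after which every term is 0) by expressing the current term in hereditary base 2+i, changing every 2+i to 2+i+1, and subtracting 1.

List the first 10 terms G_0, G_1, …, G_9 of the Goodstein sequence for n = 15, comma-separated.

i=0: 15 = 2^(2 + 1) + 2^2 + 2 + 1 (b=2); 2→3: 3^(3 + 1) + 3^3 + 3 + 1 = 112; 112−1 = 111
i=1: 111 = 3^(3 + 1) + 3^3 + 3 (b=3); 3→4: 4^(4 + 1) + 4^4 + 4 = 1284; 1284−1 = 1283
i=2: 1283 = 4^(4 + 1) + 4^4 + 3 (b=4); 4→5: 5^(5 + 1) + 5^5 + 3 = 18753; 18753−1 = 18752
i=3: 18752 = 5^(5 + 1) + 5^5 + 2 (b=5); 5→6: 6^(6 + 1) + 6^6 + 2 = 326594; 326594−1 = 326593
i=4: 326593 = 6^(6 + 1) + 6^6 + 1 (b=6); 6→7: 7^(7 + 1) + 7^7 + 1 = 6588345; 6588345−1 = 6588344
i=5: 6588344 = 7^(7 + 1) + 7^7 (b=7); 7→8: 8^(8 + 1) + 8^8 = 150994944; 150994944−1 = 150994943
i=6: 150994943 = 8^(8 + 1) + 7·8^7 + 7·8^6 + 7·8^5 + 7·8^4 + 7·8^3 + 7·8^2 + 7·8 + 7 (b=8); 8→9: 9^(9 + 1) + 7·9^7 + 7·9^6 + 7·9^5 + 7·9^4 + 7·9^3 + 7·9^2 + 7·9 + 7 = 3524450281; 3524450281−1 = 3524450280
i=7: 3524450280 = 9^(9 + 1) + 7·9^7 + 7·9^6 + 7·9^5 + 7·9^4 + 7·9^3 + 7·9^2 + 7·9 + 6 (b=9); 9→10: 10^(10 + 1) + 7·10^7 + 7·10^6 + 7·10^5 + 7·10^4 + 7·10^3 + 7·10^2 + 7·10 + 6 = 100077777776; 100077777776−1 = 100077777775
i=8: 100077777775 = 10^(10 + 1) + 7·10^7 + 7·10^6 + 7·10^5 + 7·10^4 + 7·10^3 + 7·10^2 + 7·10 + 5 (b=10); 10→11: 11^(11 + 1) + 7·11^7 + 7·11^6 + 7·11^5 + 7·11^4 + 7·11^3 + 7·11^2 + 7·11 + 5 = 3138578427935; 3138578427935−1 = 3138578427934

15, 111, 1283, 18752, 326593, 6588344, 150994943, 3524450280, 100077777775, 3138578427934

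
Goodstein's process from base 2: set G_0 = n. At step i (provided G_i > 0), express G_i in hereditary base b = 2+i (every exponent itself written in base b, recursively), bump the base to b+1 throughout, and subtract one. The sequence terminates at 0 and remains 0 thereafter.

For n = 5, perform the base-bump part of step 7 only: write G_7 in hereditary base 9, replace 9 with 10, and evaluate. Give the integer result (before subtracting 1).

3326

G_0 = 5. HB_2(5) = 2^2 + 1. Bump = 28. G_1 = 27.
G_1 = 27. HB_3(27) = 3^3. Bump = 256. G_2 = 255.
G_2 = 255. HB_4(255) = 3·4^3 + 3·4^2 + 3·4 + 3. Bump = 468. G_3 = 467.
G_3 = 467. HB_5(467) = 3·5^3 + 3·5^2 + 3·5 + 2. Bump = 776. G_4 = 775.
G_4 = 775. HB_6(775) = 3·6^3 + 3·6^2 + 3·6 + 1. Bump = 1198. G_5 = 1197.
G_5 = 1197. HB_7(1197) = 3·7^3 + 3·7^2 + 3·7. Bump = 1752. G_6 = 1751.
G_6 = 1751. HB_8(1751) = 3·8^3 + 3·8^2 + 2·8 + 7. Bump = 2455. G_7 = 2454.
G_7 = 2454. HB_9(2454) = 3·9^3 + 3·9^2 + 2·9 + 6. Bump = 3326. G_8 = 3325.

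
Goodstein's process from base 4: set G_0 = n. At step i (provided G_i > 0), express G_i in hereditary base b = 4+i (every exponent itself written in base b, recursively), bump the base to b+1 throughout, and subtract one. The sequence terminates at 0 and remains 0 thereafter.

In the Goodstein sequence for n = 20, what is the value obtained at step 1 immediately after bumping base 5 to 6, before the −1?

base 4: 20 = 4^2 + 4; at 5: 5^2 + 5 = 30; next = 29
base 5: 29 = 5^2 + 4; at 6: 6^2 + 4 = 40; next = 39

40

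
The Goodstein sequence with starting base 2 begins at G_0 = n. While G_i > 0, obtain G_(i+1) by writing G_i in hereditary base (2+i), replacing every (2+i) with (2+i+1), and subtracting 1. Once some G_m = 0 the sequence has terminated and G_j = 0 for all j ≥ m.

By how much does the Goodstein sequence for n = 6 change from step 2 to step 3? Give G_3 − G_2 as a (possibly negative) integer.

2868

G_0 = 6. HB_2(6) = 2^2 + 2. Bump = 30. G_1 = 29.
G_1 = 29. HB_3(29) = 3^3 + 2. Bump = 258. G_2 = 257.
G_2 = 257. HB_4(257) = 4^4 + 1. Bump = 3126. G_3 = 3125.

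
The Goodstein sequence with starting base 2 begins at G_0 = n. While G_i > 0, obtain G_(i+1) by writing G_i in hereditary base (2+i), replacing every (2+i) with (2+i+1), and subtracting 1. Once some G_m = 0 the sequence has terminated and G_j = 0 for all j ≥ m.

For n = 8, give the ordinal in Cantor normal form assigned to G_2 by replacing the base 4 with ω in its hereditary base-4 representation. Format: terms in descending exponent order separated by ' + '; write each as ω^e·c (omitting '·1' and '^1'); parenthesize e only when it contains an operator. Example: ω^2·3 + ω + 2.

i=0: 8 = 2^(2 + 1) (b=2); 2→3: 3^(3 + 1) = 81; 81−1 = 80
i=1: 80 = 2·3^3 + 2·3^2 + 2·3 + 2 (b=3); 3→4: 2·4^4 + 2·4^2 + 2·4 + 2 = 554; 554−1 = 553
i=2: 553 = 2·4^4 + 2·4^2 + 2·4 + 1 (b=4); 4→5: 2·5^5 + 2·5^2 + 2·5 + 1 = 6311; 6311−1 = 6310

ω^ω·2 + ω^2·2 + ω·2 + 1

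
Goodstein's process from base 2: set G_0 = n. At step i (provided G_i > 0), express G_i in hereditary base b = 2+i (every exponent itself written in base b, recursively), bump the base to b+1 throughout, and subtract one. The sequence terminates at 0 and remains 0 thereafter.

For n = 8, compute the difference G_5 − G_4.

1553800

i=0: 8 = 2^(2 + 1) (b=2); 2→3: 3^(3 + 1) = 81; 81−1 = 80
i=1: 80 = 2·3^3 + 2·3^2 + 2·3 + 2 (b=3); 3→4: 2·4^4 + 2·4^2 + 2·4 + 2 = 554; 554−1 = 553
i=2: 553 = 2·4^4 + 2·4^2 + 2·4 + 1 (b=4); 4→5: 2·5^5 + 2·5^2 + 2·5 + 1 = 6311; 6311−1 = 6310
i=3: 6310 = 2·5^5 + 2·5^2 + 2·5 (b=5); 5→6: 2·6^6 + 2·6^2 + 2·6 = 93396; 93396−1 = 93395
i=4: 93395 = 2·6^6 + 2·6^2 + 6 + 5 (b=6); 6→7: 2·7^7 + 2·7^2 + 7 + 5 = 1647196; 1647196−1 = 1647195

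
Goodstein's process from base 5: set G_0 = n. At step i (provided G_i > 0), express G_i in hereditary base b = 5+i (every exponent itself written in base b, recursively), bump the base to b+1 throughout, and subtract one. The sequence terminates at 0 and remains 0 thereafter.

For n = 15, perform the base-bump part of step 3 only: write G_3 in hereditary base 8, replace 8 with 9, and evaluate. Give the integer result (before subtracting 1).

21

G_0 = 15. HB_5(15) = 3·5. Bump = 18. G_1 = 17.
G_1 = 17. HB_6(17) = 2·6 + 5. Bump = 19. G_2 = 18.
G_2 = 18. HB_7(18) = 2·7 + 4. Bump = 20. G_3 = 19.
G_3 = 19. HB_8(19) = 2·8 + 3. Bump = 21. G_4 = 20.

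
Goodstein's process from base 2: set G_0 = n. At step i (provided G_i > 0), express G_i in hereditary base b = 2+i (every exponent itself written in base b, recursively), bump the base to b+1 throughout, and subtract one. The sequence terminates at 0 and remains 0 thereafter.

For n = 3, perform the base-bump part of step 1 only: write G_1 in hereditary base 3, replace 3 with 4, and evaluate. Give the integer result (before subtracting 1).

step 0: 3 = 2 + 1; sub 3 for 2: 3 + 1; = 4; G_1 = 4−1 = 3
step 1: 3 = 3; sub 4 for 3: 4; = 4; G_2 = 4−1 = 3

4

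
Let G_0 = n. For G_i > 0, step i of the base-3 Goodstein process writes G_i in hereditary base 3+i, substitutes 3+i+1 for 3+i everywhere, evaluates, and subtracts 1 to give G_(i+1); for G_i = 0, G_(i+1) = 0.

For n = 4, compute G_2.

4

G_0 = 4. HB_3(4) = 3 + 1. Bump = 5. G_1 = 4.
G_1 = 4. HB_4(4) = 4. Bump = 5. G_2 = 4.
G_2 = 4. HB_5(4) = 4. Bump = 4. G_3 = 3.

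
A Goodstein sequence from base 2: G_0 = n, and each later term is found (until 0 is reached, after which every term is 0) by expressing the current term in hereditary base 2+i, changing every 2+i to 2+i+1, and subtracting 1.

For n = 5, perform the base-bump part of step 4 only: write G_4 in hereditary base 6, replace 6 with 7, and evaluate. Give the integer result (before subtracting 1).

base 2: 5 = 2^2 + 1; at 3: 3^3 + 1 = 28; next = 27
base 3: 27 = 3^3; at 4: 4^4 = 256; next = 255
base 4: 255 = 3·4^3 + 3·4^2 + 3·4 + 3; at 5: 3·5^3 + 3·5^2 + 3·5 + 3 = 468; next = 467
base 5: 467 = 3·5^3 + 3·5^2 + 3·5 + 2; at 6: 3·6^3 + 3·6^2 + 3·6 + 2 = 776; next = 775
base 6: 775 = 3·6^3 + 3·6^2 + 3·6 + 1; at 7: 3·7^3 + 3·7^2 + 3·7 + 1 = 1198; next = 1197

1198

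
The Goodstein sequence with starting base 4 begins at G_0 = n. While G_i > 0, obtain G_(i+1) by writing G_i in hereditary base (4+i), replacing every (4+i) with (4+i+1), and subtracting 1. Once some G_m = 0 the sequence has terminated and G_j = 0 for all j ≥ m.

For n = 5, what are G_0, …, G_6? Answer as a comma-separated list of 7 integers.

5 —HB4→ 4 + 1 —bump→ 5 + 1 = 6 —(−1)→ 5
5 —HB5→ 5 —bump→ 6 = 6 —(−1)→ 5
5 —HB6→ 5 —bump→ 5 = 5 —(−1)→ 4
4 —HB7→ 4 —bump→ 4 = 4 —(−1)→ 3
3 —HB8→ 3 —bump→ 3 = 3 —(−1)→ 2
2 —HB9→ 2 —bump→ 2 = 2 —(−1)→ 1

5, 5, 5, 4, 3, 2, 1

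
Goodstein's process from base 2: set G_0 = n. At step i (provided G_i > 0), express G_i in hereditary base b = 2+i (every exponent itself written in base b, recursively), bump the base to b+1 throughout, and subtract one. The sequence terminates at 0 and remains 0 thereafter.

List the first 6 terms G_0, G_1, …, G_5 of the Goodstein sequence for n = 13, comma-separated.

13, 108, 1279, 16092, 280711, 5765998

G_0=13  [base 2] 2^(2 + 1) + 2^2 + 1  →[2↦3]→  3^(3 + 1) + 3^3 + 1 = 109  −1 ⇒ G_1=108
G_1=108  [base 3] 3^(3 + 1) + 3^3  →[3↦4]→  4^(4 + 1) + 4^4 = 1280  −1 ⇒ G_2=1279
G_2=1279  [base 4] 4^(4 + 1) + 3·4^3 + 3·4^2 + 3·4 + 3  →[4↦5]→  5^(5 + 1) + 3·5^3 + 3·5^2 + 3·5 + 3 = 16093  −1 ⇒ G_3=16092
G_3=16092  [base 5] 5^(5 + 1) + 3·5^3 + 3·5^2 + 3·5 + 2  →[5↦6]→  6^(6 + 1) + 3·6^3 + 3·6^2 + 3·6 + 2 = 280712  −1 ⇒ G_4=280711
G_4=280711  [base 6] 6^(6 + 1) + 3·6^3 + 3·6^2 + 3·6 + 1  →[6↦7]→  7^(7 + 1) + 3·7^3 + 3·7^2 + 3·7 + 1 = 5765999  −1 ⇒ G_5=5765998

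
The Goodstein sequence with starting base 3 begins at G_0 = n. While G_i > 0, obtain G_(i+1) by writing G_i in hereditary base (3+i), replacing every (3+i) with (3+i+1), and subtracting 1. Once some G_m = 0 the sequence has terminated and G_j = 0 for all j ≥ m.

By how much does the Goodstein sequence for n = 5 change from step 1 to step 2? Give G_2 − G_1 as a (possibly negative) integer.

base 3: 5 = 3 + 2; at 4: 4 + 2 = 6; next = 5
base 4: 5 = 4 + 1; at 5: 5 + 1 = 6; next = 5

0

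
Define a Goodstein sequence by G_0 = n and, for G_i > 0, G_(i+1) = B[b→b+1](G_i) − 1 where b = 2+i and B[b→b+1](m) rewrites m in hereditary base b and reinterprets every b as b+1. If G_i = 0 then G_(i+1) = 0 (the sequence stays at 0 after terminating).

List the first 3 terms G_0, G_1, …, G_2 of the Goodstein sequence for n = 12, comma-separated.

step 0: 12 = 2^(2 + 1) + 2^2; sub 3 for 2: 3^(3 + 1) + 3^3; = 108; G_1 = 108−1 = 107
step 1: 107 = 3^(3 + 1) + 2·3^2 + 2·3 + 2; sub 4 for 3: 4^(4 + 1) + 2·4^2 + 2·4 + 2; = 1066; G_2 = 1066−1 = 1065

12, 107, 1065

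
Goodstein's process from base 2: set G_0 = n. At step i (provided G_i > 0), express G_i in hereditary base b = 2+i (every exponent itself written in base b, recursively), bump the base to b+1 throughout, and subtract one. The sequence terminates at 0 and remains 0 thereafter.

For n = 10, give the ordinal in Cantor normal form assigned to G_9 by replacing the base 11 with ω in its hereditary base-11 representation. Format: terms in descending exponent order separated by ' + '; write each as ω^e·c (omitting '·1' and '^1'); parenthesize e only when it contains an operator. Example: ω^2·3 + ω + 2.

ω^ω·5 + ω^5·5 + ω^4·5 + ω^3·5 + ω^2·5 + ω·5

[0] 10 ≡ 2^(2 + 1) + 2 (base 2). Lift 3: 84. −1: 83.
[1] 83 ≡ 3^(3 + 1) + 2 (base 3). Lift 4: 1026. −1: 1025.
[2] 1025 ≡ 4^(4 + 1) + 1 (base 4). Lift 5: 15626. −1: 15625.
[3] 15625 ≡ 5^(5 + 1) (base 5). Lift 6: 279936. −1: 279935.
[4] 279935 ≡ 5·6^6 + 5·6^5 + 5·6^4 + 5·6^3 + 5·6^2 + 5·6 + 5 (base 6). Lift 7: 4215755. −1: 4215754.
[5] 4215754 ≡ 5·7^7 + 5·7^5 + 5·7^4 + 5·7^3 + 5·7^2 + 5·7 + 4 (base 7). Lift 8: 84073324. −1: 84073323.
[6] 84073323 ≡ 5·8^8 + 5·8^5 + 5·8^4 + 5·8^3 + 5·8^2 + 5·8 + 3 (base 8). Lift 9: 1937434593. −1: 1937434592.
[7] 1937434592 ≡ 5·9^9 + 5·9^5 + 5·9^4 + 5·9^3 + 5·9^2 + 5·9 + 2 (base 9). Lift 10: 50000555552. −1: 50000555551.
[8] 50000555551 ≡ 5·10^10 + 5·10^5 + 5·10^4 + 5·10^3 + 5·10^2 + 5·10 + 1 (base 10). Lift 11: 1426559238831. −1: 1426559238830.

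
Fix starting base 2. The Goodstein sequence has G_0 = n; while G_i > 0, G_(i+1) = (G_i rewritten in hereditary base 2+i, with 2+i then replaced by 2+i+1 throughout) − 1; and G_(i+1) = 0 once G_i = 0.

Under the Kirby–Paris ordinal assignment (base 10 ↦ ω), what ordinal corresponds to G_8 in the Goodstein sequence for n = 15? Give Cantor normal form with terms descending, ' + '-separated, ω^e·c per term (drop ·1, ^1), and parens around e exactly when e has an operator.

i=0: 15 = 2^(2 + 1) + 2^2 + 2 + 1 (b=2); 2→3: 3^(3 + 1) + 3^3 + 3 + 1 = 112; 112−1 = 111
i=1: 111 = 3^(3 + 1) + 3^3 + 3 (b=3); 3→4: 4^(4 + 1) + 4^4 + 4 = 1284; 1284−1 = 1283
i=2: 1283 = 4^(4 + 1) + 4^4 + 3 (b=4); 4→5: 5^(5 + 1) + 5^5 + 3 = 18753; 18753−1 = 18752
i=3: 18752 = 5^(5 + 1) + 5^5 + 2 (b=5); 5→6: 6^(6 + 1) + 6^6 + 2 = 326594; 326594−1 = 326593
i=4: 326593 = 6^(6 + 1) + 6^6 + 1 (b=6); 6→7: 7^(7 + 1) + 7^7 + 1 = 6588345; 6588345−1 = 6588344
i=5: 6588344 = 7^(7 + 1) + 7^7 (b=7); 7→8: 8^(8 + 1) + 8^8 = 150994944; 150994944−1 = 150994943
i=6: 150994943 = 8^(8 + 1) + 7·8^7 + 7·8^6 + 7·8^5 + 7·8^4 + 7·8^3 + 7·8^2 + 7·8 + 7 (b=8); 8→9: 9^(9 + 1) + 7·9^7 + 7·9^6 + 7·9^5 + 7·9^4 + 7·9^3 + 7·9^2 + 7·9 + 7 = 3524450281; 3524450281−1 = 3524450280
i=7: 3524450280 = 9^(9 + 1) + 7·9^7 + 7·9^6 + 7·9^5 + 7·9^4 + 7·9^3 + 7·9^2 + 7·9 + 6 (b=9); 9→10: 10^(10 + 1) + 7·10^7 + 7·10^6 + 7·10^5 + 7·10^4 + 7·10^3 + 7·10^2 + 7·10 + 6 = 100077777776; 100077777776−1 = 100077777775
i=8: 100077777775 = 10^(10 + 1) + 7·10^7 + 7·10^6 + 7·10^5 + 7·10^4 + 7·10^3 + 7·10^2 + 7·10 + 5 (b=10); 10→11: 11^(11 + 1) + 7·11^7 + 7·11^6 + 7·11^5 + 7·11^4 + 7·11^3 + 7·11^2 + 7·11 + 5 = 3138578427935; 3138578427935−1 = 3138578427934

ω^(ω + 1) + ω^7·7 + ω^6·7 + ω^5·7 + ω^4·7 + ω^3·7 + ω^2·7 + ω·7 + 5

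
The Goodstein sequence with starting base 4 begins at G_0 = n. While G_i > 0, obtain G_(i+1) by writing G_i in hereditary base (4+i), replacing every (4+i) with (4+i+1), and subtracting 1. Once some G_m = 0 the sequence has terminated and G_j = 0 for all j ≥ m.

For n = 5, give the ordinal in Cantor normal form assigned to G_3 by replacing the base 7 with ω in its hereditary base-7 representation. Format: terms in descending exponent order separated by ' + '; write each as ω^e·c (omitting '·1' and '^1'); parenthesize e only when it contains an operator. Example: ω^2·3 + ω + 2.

4

(0) 5|_4 = 4 + 1 ↦ 5 + 1|_5 = 6 ⇒ 5
(1) 5|_5 = 5 ↦ 6|_6 = 6 ⇒ 5
(2) 5|_6 = 5 ↦ 5|_7 = 5 ⇒ 4
(3) 4|_7 = 4 ↦ 4|_8 = 4 ⇒ 3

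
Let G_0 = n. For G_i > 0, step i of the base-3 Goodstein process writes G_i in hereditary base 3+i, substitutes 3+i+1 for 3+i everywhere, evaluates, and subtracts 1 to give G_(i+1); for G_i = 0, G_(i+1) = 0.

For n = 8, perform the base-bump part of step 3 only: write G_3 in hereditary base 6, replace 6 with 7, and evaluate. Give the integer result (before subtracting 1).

12

(0) 8|_3 = 2·3 + 2 ↦ 2·4 + 2|_4 = 10 ⇒ 9
(1) 9|_4 = 2·4 + 1 ↦ 2·5 + 1|_5 = 11 ⇒ 10
(2) 10|_5 = 2·5 ↦ 2·6|_6 = 12 ⇒ 11
(3) 11|_6 = 6 + 5 ↦ 7 + 5|_7 = 12 ⇒ 11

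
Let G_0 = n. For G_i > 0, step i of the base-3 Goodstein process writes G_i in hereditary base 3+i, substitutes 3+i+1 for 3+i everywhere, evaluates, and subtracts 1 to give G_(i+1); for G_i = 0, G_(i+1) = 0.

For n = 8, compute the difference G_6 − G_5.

0

8 —HB3→ 2·3 + 2 —bump→ 2·4 + 2 = 10 —(−1)→ 9
9 —HB4→ 2·4 + 1 —bump→ 2·5 + 1 = 11 —(−1)→ 10
10 —HB5→ 2·5 —bump→ 2·6 = 12 —(−1)→ 11
11 —HB6→ 6 + 5 —bump→ 7 + 5 = 12 —(−1)→ 11
11 —HB7→ 7 + 4 —bump→ 8 + 4 = 12 —(−1)→ 11
11 —HB8→ 8 + 3 —bump→ 9 + 3 = 12 —(−1)→ 11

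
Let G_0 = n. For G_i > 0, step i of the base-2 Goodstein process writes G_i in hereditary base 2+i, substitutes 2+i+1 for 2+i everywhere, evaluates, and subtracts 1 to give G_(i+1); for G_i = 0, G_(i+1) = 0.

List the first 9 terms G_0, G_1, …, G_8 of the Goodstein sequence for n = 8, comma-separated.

i=0: 8 = 2^(2 + 1) (b=2); 2→3: 3^(3 + 1) = 81; 81−1 = 80
i=1: 80 = 2·3^3 + 2·3^2 + 2·3 + 2 (b=3); 3→4: 2·4^4 + 2·4^2 + 2·4 + 2 = 554; 554−1 = 553
i=2: 553 = 2·4^4 + 2·4^2 + 2·4 + 1 (b=4); 4→5: 2·5^5 + 2·5^2 + 2·5 + 1 = 6311; 6311−1 = 6310
i=3: 6310 = 2·5^5 + 2·5^2 + 2·5 (b=5); 5→6: 2·6^6 + 2·6^2 + 2·6 = 93396; 93396−1 = 93395
i=4: 93395 = 2·6^6 + 2·6^2 + 6 + 5 (b=6); 6→7: 2·7^7 + 2·7^2 + 7 + 5 = 1647196; 1647196−1 = 1647195
i=5: 1647195 = 2·7^7 + 2·7^2 + 7 + 4 (b=7); 7→8: 2·8^8 + 2·8^2 + 8 + 4 = 33554572; 33554572−1 = 33554571
i=6: 33554571 = 2·8^8 + 2·8^2 + 8 + 3 (b=8); 8→9: 2·9^9 + 2·9^2 + 9 + 3 = 774841152; 774841152−1 = 774841151
i=7: 774841151 = 2·9^9 + 2·9^2 + 9 + 2 (b=9); 9→10: 2·10^10 + 2·10^2 + 10 + 2 = 20000000212; 20000000212−1 = 20000000211

8, 80, 553, 6310, 93395, 1647195, 33554571, 774841151, 20000000211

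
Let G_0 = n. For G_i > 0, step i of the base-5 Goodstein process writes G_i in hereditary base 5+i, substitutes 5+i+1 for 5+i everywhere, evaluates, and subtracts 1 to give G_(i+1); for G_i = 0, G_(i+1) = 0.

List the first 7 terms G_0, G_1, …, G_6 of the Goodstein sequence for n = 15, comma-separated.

15, 17, 18, 19, 20, 21, 22

G_0 = 15. HB_5(15) = 3·5. Bump = 18. G_1 = 17.
G_1 = 17. HB_6(17) = 2·6 + 5. Bump = 19. G_2 = 18.
G_2 = 18. HB_7(18) = 2·7 + 4. Bump = 20. G_3 = 19.
G_3 = 19. HB_8(19) = 2·8 + 3. Bump = 21. G_4 = 20.
G_4 = 20. HB_9(20) = 2·9 + 2. Bump = 22. G_5 = 21.
G_5 = 21. HB_10(21) = 2·10 + 1. Bump = 23. G_6 = 22.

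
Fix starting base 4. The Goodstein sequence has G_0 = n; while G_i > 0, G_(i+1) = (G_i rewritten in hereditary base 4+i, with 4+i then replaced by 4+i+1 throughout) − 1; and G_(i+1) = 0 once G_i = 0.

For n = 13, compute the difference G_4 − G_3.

13 —HB4→ 3·4 + 1 —bump→ 3·5 + 1 = 16 —(−1)→ 15
15 —HB5→ 3·5 —bump→ 3·6 = 18 —(−1)→ 17
17 —HB6→ 2·6 + 5 —bump→ 2·7 + 5 = 19 —(−1)→ 18
18 —HB7→ 2·7 + 4 —bump→ 2·8 + 4 = 20 —(−1)→ 19

1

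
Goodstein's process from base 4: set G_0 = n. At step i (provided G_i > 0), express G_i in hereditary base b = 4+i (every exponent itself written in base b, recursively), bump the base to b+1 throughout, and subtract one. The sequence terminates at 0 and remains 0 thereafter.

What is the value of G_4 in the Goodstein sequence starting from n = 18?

[0] 18 ≡ 4^2 + 2 (base 4). Lift 5: 27. −1: 26.
[1] 26 ≡ 5^2 + 1 (base 5). Lift 6: 37. −1: 36.
[2] 36 ≡ 6^2 (base 6). Lift 7: 49. −1: 48.
[3] 48 ≡ 6·7 + 6 (base 7). Lift 8: 54. −1: 53.
[4] 53 ≡ 6·8 + 5 (base 8). Lift 9: 59. −1: 58.

53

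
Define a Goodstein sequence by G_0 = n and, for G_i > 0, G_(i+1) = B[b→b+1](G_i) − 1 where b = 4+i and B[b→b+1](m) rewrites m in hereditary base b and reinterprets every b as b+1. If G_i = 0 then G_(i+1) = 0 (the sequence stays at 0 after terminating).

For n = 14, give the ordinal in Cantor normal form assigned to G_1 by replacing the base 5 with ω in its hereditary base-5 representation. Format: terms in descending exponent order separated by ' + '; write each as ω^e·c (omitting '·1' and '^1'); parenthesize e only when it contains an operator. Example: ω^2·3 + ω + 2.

G_0=14  [base 4] 3·4 + 2  →[4↦5]→  3·5 + 2 = 17  −1 ⇒ G_1=16
G_1=16  [base 5] 3·5 + 1  →[5↦6]→  3·6 + 1 = 19  −1 ⇒ G_2=18

ω·3 + 1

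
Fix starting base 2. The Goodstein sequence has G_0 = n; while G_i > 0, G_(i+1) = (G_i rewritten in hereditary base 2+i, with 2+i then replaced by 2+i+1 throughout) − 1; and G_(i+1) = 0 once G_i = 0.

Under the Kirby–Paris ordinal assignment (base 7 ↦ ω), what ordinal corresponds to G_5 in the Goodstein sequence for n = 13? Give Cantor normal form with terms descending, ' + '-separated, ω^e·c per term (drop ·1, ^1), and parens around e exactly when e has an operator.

G_0 = 13. HB_2(13) = 2^(2 + 1) + 2^2 + 1. Bump = 109. G_1 = 108.
G_1 = 108. HB_3(108) = 3^(3 + 1) + 3^3. Bump = 1280. G_2 = 1279.
G_2 = 1279. HB_4(1279) = 4^(4 + 1) + 3·4^3 + 3·4^2 + 3·4 + 3. Bump = 16093. G_3 = 16092.
G_3 = 16092. HB_5(16092) = 5^(5 + 1) + 3·5^3 + 3·5^2 + 3·5 + 2. Bump = 280712. G_4 = 280711.
G_4 = 280711. HB_6(280711) = 6^(6 + 1) + 3·6^3 + 3·6^2 + 3·6 + 1. Bump = 5765999. G_5 = 5765998.
G_5 = 5765998. HB_7(5765998) = 7^(7 + 1) + 3·7^3 + 3·7^2 + 3·7. Bump = 134219480. G_6 = 134219479.

ω^(ω + 1) + ω^3·3 + ω^2·3 + ω·3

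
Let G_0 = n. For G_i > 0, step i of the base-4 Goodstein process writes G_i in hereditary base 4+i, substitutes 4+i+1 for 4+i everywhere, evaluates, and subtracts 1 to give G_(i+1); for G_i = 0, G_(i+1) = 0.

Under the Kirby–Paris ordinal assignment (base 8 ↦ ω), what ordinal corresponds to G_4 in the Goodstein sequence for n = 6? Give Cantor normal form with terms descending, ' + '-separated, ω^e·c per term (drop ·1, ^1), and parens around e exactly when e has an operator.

5

step 0: 6 = 4 + 2; sub 5 for 4: 5 + 2; = 7; G_1 = 7−1 = 6
step 1: 6 = 5 + 1; sub 6 for 5: 6 + 1; = 7; G_2 = 7−1 = 6
step 2: 6 = 6; sub 7 for 6: 7; = 7; G_3 = 7−1 = 6
step 3: 6 = 6; sub 8 for 7: 6; = 6; G_4 = 6−1 = 5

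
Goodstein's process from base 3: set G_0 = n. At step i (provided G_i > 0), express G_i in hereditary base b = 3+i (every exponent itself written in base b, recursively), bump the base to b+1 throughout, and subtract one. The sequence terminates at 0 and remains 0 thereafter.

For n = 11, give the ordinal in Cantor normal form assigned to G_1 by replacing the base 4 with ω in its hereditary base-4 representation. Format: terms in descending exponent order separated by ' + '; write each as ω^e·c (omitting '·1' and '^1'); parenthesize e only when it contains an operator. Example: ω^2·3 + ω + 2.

ω^2 + 1

[0] 11 ≡ 3^2 + 2 (base 3). Lift 4: 18. −1: 17.
[1] 17 ≡ 4^2 + 1 (base 4). Lift 5: 26. −1: 25.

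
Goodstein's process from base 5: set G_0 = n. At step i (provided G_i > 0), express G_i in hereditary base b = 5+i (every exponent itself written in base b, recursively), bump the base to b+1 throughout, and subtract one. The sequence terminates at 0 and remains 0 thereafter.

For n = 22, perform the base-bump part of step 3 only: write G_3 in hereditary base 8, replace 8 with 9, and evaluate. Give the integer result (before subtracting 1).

34

G_0 = 22. HB_5(22) = 4·5 + 2. Bump = 26. G_1 = 25.
G_1 = 25. HB_6(25) = 4·6 + 1. Bump = 29. G_2 = 28.
G_2 = 28. HB_7(28) = 4·7. Bump = 32. G_3 = 31.
G_3 = 31. HB_8(31) = 3·8 + 7. Bump = 34. G_4 = 33.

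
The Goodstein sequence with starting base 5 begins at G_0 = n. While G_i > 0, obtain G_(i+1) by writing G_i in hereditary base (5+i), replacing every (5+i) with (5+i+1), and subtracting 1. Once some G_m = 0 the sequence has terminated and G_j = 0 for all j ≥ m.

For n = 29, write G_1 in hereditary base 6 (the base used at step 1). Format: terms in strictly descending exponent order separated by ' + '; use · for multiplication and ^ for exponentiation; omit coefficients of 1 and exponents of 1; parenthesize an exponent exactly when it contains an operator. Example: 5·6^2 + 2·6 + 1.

base 5: 29 = 5^2 + 4; at 6: 6^2 + 4 = 40; next = 39
base 6: 39 = 6^2 + 3; at 7: 7^2 + 3 = 52; next = 51

6^2 + 3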